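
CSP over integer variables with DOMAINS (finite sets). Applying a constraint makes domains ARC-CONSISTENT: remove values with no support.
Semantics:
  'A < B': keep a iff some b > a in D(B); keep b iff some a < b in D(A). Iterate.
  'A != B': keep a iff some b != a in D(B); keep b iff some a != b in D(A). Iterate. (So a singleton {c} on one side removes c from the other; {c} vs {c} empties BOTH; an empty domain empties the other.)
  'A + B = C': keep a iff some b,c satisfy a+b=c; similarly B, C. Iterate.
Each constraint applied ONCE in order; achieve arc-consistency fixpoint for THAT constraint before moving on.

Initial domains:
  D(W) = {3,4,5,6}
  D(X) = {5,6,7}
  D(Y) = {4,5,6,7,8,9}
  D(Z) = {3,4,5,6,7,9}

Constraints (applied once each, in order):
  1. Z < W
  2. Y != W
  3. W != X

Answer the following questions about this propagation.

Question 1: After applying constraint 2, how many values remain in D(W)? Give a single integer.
Constraint 1 (Z < W) on D(Z)={3,4,5,6,7,9} D(W)={3,4,5,6}: Z {3,4,5,6,7,9}->{3,4,5}; W {3,4,5,6}->{4,5,6}
Constraint 2 (Y != W) on D(Y)={4,5,6,7,8,9} D(W)={4,5,6}: no change
So after constraint 2: D(W)={4,5,6}, size = 3

Answer: 3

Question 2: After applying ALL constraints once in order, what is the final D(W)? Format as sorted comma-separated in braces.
Constraint 1 (Z < W) on D(Z)={3,4,5,6,7,9} D(W)={3,4,5,6}: Z {3,4,5,6,7,9}->{3,4,5}; W {3,4,5,6}->{4,5,6}
Constraint 2 (Y != W) on D(Y)={4,5,6,7,8,9} D(W)={4,5,6}: no change
Constraint 3 (W != X) on D(W)={4,5,6} D(X)={5,6,7}: no change
So after all 3 constraints: D(W) = {4,5,6}

Answer: {4,5,6}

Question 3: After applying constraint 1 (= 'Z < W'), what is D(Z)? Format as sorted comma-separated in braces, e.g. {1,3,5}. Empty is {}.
Answer: {3,4,5}

Derivation:
Constraint 1 (Z < W) on D(Z)={3,4,5,6,7,9} D(W)={3,4,5,6}: Z {3,4,5,6,7,9}->{3,4,5}; W {3,4,5,6}->{4,5,6}
So after constraint 1: D(Z) = {3,4,5}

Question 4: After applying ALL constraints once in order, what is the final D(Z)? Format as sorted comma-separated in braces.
Answer: {3,4,5}

Derivation:
Constraint 1 (Z < W) on D(Z)={3,4,5,6,7,9} D(W)={3,4,5,6}: Z {3,4,5,6,7,9}->{3,4,5}; W {3,4,5,6}->{4,5,6}
Constraint 2 (Y != W) on D(Y)={4,5,6,7,8,9} D(W)={4,5,6}: no change
Constraint 3 (W != X) on D(W)={4,5,6} D(X)={5,6,7}: no change
So after all 3 constraints: D(Z) = {3,4,5}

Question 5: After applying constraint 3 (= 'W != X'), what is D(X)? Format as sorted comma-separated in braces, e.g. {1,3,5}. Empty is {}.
Answer: {5,6,7}

Derivation:
Constraint 1 (Z < W) on D(Z)={3,4,5,6,7,9} D(W)={3,4,5,6}: Z {3,4,5,6,7,9}->{3,4,5}; W {3,4,5,6}->{4,5,6}
Constraint 2 (Y != W) on D(Y)={4,5,6,7,8,9} D(W)={4,5,6}: no change
Constraint 3 (W != X) on D(W)={4,5,6} D(X)={5,6,7}: no change
So after constraint 3: D(X) = {5,6,7}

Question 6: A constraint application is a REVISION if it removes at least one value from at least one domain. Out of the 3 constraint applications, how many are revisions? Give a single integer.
Constraint 1 (Z < W) on D(Z)={3,4,5,6,7,9} D(W)={3,4,5,6}: Z {3,4,5,6,7,9}->{3,4,5}; W {3,4,5,6}->{4,5,6} => REVISION
Constraint 2 (Y != W) on D(Y)={4,5,6,7,8,9} D(W)={4,5,6}: no change => not a revision
Constraint 3 (W != X) on D(W)={4,5,6} D(X)={5,6,7}: no change => not a revision
Total revisions = 1

Answer: 1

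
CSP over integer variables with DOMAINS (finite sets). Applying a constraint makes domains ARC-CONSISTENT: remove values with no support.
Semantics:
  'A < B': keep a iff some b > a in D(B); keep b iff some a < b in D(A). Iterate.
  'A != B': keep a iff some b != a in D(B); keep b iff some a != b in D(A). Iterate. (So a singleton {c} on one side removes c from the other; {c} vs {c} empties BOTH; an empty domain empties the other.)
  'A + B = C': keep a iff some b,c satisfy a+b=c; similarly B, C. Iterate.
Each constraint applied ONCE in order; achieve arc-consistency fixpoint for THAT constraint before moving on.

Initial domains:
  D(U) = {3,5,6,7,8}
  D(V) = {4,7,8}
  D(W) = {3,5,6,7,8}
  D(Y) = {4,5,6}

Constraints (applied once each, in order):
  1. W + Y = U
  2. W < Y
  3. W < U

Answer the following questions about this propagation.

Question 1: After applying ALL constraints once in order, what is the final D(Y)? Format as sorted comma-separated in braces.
Constraint 1 (W + Y = U) on D(W)={3,5,6,7,8} D(Y)={4,5,6} D(U)={3,5,6,7,8}: W {3,5,6,7,8}->{3}; Y {4,5,6}->{4,5}; U {3,5,6,7,8}->{7,8}
Constraint 2 (W < Y) on D(W)={3} D(Y)={4,5}: no change
Constraint 3 (W < U) on D(W)={3} D(U)={7,8}: no change
So after all 3 constraints: D(Y) = {4,5}

Answer: {4,5}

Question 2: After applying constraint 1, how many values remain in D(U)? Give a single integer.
Answer: 2

Derivation:
Constraint 1 (W + Y = U) on D(W)={3,5,6,7,8} D(Y)={4,5,6} D(U)={3,5,6,7,8}: W {3,5,6,7,8}->{3}; Y {4,5,6}->{4,5}; U {3,5,6,7,8}->{7,8}
So after constraint 1: D(U)={7,8}, size = 2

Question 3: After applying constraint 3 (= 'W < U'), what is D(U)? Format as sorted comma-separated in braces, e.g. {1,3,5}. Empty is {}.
Constraint 1 (W + Y = U) on D(W)={3,5,6,7,8} D(Y)={4,5,6} D(U)={3,5,6,7,8}: W {3,5,6,7,8}->{3}; Y {4,5,6}->{4,5}; U {3,5,6,7,8}->{7,8}
Constraint 2 (W < Y) on D(W)={3} D(Y)={4,5}: no change
Constraint 3 (W < U) on D(W)={3} D(U)={7,8}: no change
So after constraint 3: D(U) = {7,8}

Answer: {7,8}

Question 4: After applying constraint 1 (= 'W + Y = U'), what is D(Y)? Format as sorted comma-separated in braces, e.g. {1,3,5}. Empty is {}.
Answer: {4,5}

Derivation:
Constraint 1 (W + Y = U) on D(W)={3,5,6,7,8} D(Y)={4,5,6} D(U)={3,5,6,7,8}: W {3,5,6,7,8}->{3}; Y {4,5,6}->{4,5}; U {3,5,6,7,8}->{7,8}
So after constraint 1: D(Y) = {4,5}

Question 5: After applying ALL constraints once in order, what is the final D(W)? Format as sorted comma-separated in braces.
Constraint 1 (W + Y = U) on D(W)={3,5,6,7,8} D(Y)={4,5,6} D(U)={3,5,6,7,8}: W {3,5,6,7,8}->{3}; Y {4,5,6}->{4,5}; U {3,5,6,7,8}->{7,8}
Constraint 2 (W < Y) on D(W)={3} D(Y)={4,5}: no change
Constraint 3 (W < U) on D(W)={3} D(U)={7,8}: no change
So after all 3 constraints: D(W) = {3}

Answer: {3}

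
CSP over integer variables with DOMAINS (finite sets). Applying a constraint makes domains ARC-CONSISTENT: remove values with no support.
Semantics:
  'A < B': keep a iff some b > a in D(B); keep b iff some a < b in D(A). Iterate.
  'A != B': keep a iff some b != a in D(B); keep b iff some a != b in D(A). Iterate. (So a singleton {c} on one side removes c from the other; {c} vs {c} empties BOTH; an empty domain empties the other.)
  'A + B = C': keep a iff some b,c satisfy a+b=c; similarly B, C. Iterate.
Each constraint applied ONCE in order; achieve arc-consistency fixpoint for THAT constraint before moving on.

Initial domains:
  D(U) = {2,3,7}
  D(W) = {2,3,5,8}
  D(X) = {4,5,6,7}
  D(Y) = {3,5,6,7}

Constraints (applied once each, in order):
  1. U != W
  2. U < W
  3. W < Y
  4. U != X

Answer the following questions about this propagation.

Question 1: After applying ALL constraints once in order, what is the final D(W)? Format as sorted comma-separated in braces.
Answer: {3,5}

Derivation:
Constraint 1 (U != W) on D(U)={2,3,7} D(W)={2,3,5,8}: no change
Constraint 2 (U < W) on D(U)={2,3,7} D(W)={2,3,5,8}: W {2,3,5,8}->{3,5,8}
Constraint 3 (W < Y) on D(W)={3,5,8} D(Y)={3,5,6,7}: W {3,5,8}->{3,5}; Y {3,5,6,7}->{5,6,7}
Constraint 4 (U != X) on D(U)={2,3,7} D(X)={4,5,6,7}: no change
So after all 4 constraints: D(W) = {3,5}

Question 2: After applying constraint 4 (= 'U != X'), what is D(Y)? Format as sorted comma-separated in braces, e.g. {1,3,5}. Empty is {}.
Constraint 1 (U != W) on D(U)={2,3,7} D(W)={2,3,5,8}: no change
Constraint 2 (U < W) on D(U)={2,3,7} D(W)={2,3,5,8}: W {2,3,5,8}->{3,5,8}
Constraint 3 (W < Y) on D(W)={3,5,8} D(Y)={3,5,6,7}: W {3,5,8}->{3,5}; Y {3,5,6,7}->{5,6,7}
Constraint 4 (U != X) on D(U)={2,3,7} D(X)={4,5,6,7}: no change
So after constraint 4: D(Y) = {5,6,7}

Answer: {5,6,7}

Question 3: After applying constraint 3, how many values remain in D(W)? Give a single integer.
Constraint 1 (U != W) on D(U)={2,3,7} D(W)={2,3,5,8}: no change
Constraint 2 (U < W) on D(U)={2,3,7} D(W)={2,3,5,8}: W {2,3,5,8}->{3,5,8}
Constraint 3 (W < Y) on D(W)={3,5,8} D(Y)={3,5,6,7}: W {3,5,8}->{3,5}; Y {3,5,6,7}->{5,6,7}
So after constraint 3: D(W)={3,5}, size = 2

Answer: 2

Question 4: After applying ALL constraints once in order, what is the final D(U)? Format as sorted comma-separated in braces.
Constraint 1 (U != W) on D(U)={2,3,7} D(W)={2,3,5,8}: no change
Constraint 2 (U < W) on D(U)={2,3,7} D(W)={2,3,5,8}: W {2,3,5,8}->{3,5,8}
Constraint 3 (W < Y) on D(W)={3,5,8} D(Y)={3,5,6,7}: W {3,5,8}->{3,5}; Y {3,5,6,7}->{5,6,7}
Constraint 4 (U != X) on D(U)={2,3,7} D(X)={4,5,6,7}: no change
So after all 4 constraints: D(U) = {2,3,7}

Answer: {2,3,7}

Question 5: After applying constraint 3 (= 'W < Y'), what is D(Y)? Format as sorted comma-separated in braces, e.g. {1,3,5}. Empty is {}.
Answer: {5,6,7}

Derivation:
Constraint 1 (U != W) on D(U)={2,3,7} D(W)={2,3,5,8}: no change
Constraint 2 (U < W) on D(U)={2,3,7} D(W)={2,3,5,8}: W {2,3,5,8}->{3,5,8}
Constraint 3 (W < Y) on D(W)={3,5,8} D(Y)={3,5,6,7}: W {3,5,8}->{3,5}; Y {3,5,6,7}->{5,6,7}
So after constraint 3: D(Y) = {5,6,7}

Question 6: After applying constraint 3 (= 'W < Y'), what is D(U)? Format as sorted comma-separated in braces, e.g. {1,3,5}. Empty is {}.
Constraint 1 (U != W) on D(U)={2,3,7} D(W)={2,3,5,8}: no change
Constraint 2 (U < W) on D(U)={2,3,7} D(W)={2,3,5,8}: W {2,3,5,8}->{3,5,8}
Constraint 3 (W < Y) on D(W)={3,5,8} D(Y)={3,5,6,7}: W {3,5,8}->{3,5}; Y {3,5,6,7}->{5,6,7}
So after constraint 3: D(U) = {2,3,7}

Answer: {2,3,7}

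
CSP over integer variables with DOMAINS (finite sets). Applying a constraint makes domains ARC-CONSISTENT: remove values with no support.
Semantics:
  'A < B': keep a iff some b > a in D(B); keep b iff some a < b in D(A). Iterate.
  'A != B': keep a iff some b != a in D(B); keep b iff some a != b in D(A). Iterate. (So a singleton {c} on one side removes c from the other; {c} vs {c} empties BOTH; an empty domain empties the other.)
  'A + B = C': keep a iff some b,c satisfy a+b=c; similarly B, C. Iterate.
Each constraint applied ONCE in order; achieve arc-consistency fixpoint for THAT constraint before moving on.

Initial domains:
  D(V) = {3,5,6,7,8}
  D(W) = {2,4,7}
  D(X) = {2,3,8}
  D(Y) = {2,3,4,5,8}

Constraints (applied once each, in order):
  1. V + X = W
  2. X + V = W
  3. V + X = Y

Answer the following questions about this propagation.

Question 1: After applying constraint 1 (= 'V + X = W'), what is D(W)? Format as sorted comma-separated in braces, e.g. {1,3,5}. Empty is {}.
Answer: {7}

Derivation:
Constraint 1 (V + X = W) on D(V)={3,5,6,7,8} D(X)={2,3,8} D(W)={2,4,7}: V {3,5,6,7,8}->{5}; X {2,3,8}->{2}; W {2,4,7}->{7}
So after constraint 1: D(W) = {7}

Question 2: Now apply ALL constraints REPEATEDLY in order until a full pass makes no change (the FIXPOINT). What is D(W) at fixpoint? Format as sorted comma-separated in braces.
Answer: {}

Derivation:
pass 0 (initial): D(W)={2,4,7}
pass 1: V {3,5,6,7,8}->{}; W {2,4,7}->{7}; X {2,3,8}->{}; Y {2,3,4,5,8}->{}
pass 2: W {7}->{}
pass 3: no change
Fixpoint after 3 passes: D(W) = {}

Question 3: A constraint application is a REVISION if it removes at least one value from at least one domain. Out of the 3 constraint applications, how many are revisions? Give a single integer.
Constraint 1 (V + X = W) on D(V)={3,5,6,7,8} D(X)={2,3,8} D(W)={2,4,7}: V {3,5,6,7,8}->{5}; X {2,3,8}->{2}; W {2,4,7}->{7} => REVISION
Constraint 2 (X + V = W) on D(X)={2} D(V)={5} D(W)={7}: no change => not a revision
Constraint 3 (V + X = Y) on D(V)={5} D(X)={2} D(Y)={2,3,4,5,8}: V {5}->{}; X {2}->{}; Y {2,3,4,5,8}->{} => REVISION
Total revisions = 2

Answer: 2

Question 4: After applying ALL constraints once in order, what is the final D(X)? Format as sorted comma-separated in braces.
Answer: {}

Derivation:
Constraint 1 (V + X = W) on D(V)={3,5,6,7,8} D(X)={2,3,8} D(W)={2,4,7}: V {3,5,6,7,8}->{5}; X {2,3,8}->{2}; W {2,4,7}->{7}
Constraint 2 (X + V = W) on D(X)={2} D(V)={5} D(W)={7}: no change
Constraint 3 (V + X = Y) on D(V)={5} D(X)={2} D(Y)={2,3,4,5,8}: V {5}->{}; X {2}->{}; Y {2,3,4,5,8}->{}
So after all 3 constraints: D(X) = {}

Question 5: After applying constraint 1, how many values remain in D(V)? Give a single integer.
Answer: 1

Derivation:
Constraint 1 (V + X = W) on D(V)={3,5,6,7,8} D(X)={2,3,8} D(W)={2,4,7}: V {3,5,6,7,8}->{5}; X {2,3,8}->{2}; W {2,4,7}->{7}
So after constraint 1: D(V)={5}, size = 1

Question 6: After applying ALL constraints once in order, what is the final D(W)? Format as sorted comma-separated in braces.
Constraint 1 (V + X = W) on D(V)={3,5,6,7,8} D(X)={2,3,8} D(W)={2,4,7}: V {3,5,6,7,8}->{5}; X {2,3,8}->{2}; W {2,4,7}->{7}
Constraint 2 (X + V = W) on D(X)={2} D(V)={5} D(W)={7}: no change
Constraint 3 (V + X = Y) on D(V)={5} D(X)={2} D(Y)={2,3,4,5,8}: V {5}->{}; X {2}->{}; Y {2,3,4,5,8}->{}
So after all 3 constraints: D(W) = {7}

Answer: {7}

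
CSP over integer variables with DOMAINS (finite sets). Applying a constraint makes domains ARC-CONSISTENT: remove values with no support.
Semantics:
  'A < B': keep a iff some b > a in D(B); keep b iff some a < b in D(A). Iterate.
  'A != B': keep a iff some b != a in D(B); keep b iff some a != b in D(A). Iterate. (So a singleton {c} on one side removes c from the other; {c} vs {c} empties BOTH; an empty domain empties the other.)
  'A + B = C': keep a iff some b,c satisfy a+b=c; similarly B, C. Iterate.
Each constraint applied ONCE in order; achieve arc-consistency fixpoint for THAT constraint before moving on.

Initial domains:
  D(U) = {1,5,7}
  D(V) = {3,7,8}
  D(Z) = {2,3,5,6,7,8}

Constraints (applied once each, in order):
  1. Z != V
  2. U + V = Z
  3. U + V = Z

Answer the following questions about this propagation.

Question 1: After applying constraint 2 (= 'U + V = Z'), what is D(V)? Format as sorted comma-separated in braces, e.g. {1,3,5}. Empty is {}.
Answer: {3,7}

Derivation:
Constraint 1 (Z != V) on D(Z)={2,3,5,6,7,8} D(V)={3,7,8}: no change
Constraint 2 (U + V = Z) on D(U)={1,5,7} D(V)={3,7,8} D(Z)={2,3,5,6,7,8}: U {1,5,7}->{1,5}; V {3,7,8}->{3,7}; Z {2,3,5,6,7,8}->{8}
So after constraint 2: D(V) = {3,7}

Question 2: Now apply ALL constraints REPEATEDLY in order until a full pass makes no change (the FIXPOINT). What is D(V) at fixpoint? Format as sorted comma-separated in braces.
pass 0 (initial): D(V)={3,7,8}
pass 1: U {1,5,7}->{1,5}; V {3,7,8}->{3,7}; Z {2,3,5,6,7,8}->{8}
pass 2: no change
Fixpoint after 2 passes: D(V) = {3,7}

Answer: {3,7}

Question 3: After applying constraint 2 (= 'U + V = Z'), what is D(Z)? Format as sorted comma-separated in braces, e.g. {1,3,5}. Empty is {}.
Constraint 1 (Z != V) on D(Z)={2,3,5,6,7,8} D(V)={3,7,8}: no change
Constraint 2 (U + V = Z) on D(U)={1,5,7} D(V)={3,7,8} D(Z)={2,3,5,6,7,8}: U {1,5,7}->{1,5}; V {3,7,8}->{3,7}; Z {2,3,5,6,7,8}->{8}
So after constraint 2: D(Z) = {8}

Answer: {8}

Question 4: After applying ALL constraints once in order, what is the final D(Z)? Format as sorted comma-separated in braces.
Answer: {8}

Derivation:
Constraint 1 (Z != V) on D(Z)={2,3,5,6,7,8} D(V)={3,7,8}: no change
Constraint 2 (U + V = Z) on D(U)={1,5,7} D(V)={3,7,8} D(Z)={2,3,5,6,7,8}: U {1,5,7}->{1,5}; V {3,7,8}->{3,7}; Z {2,3,5,6,7,8}->{8}
Constraint 3 (U + V = Z) on D(U)={1,5} D(V)={3,7} D(Z)={8}: no change
So after all 3 constraints: D(Z) = {8}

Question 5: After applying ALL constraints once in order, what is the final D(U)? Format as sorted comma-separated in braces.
Constraint 1 (Z != V) on D(Z)={2,3,5,6,7,8} D(V)={3,7,8}: no change
Constraint 2 (U + V = Z) on D(U)={1,5,7} D(V)={3,7,8} D(Z)={2,3,5,6,7,8}: U {1,5,7}->{1,5}; V {3,7,8}->{3,7}; Z {2,3,5,6,7,8}->{8}
Constraint 3 (U + V = Z) on D(U)={1,5} D(V)={3,7} D(Z)={8}: no change
So after all 3 constraints: D(U) = {1,5}

Answer: {1,5}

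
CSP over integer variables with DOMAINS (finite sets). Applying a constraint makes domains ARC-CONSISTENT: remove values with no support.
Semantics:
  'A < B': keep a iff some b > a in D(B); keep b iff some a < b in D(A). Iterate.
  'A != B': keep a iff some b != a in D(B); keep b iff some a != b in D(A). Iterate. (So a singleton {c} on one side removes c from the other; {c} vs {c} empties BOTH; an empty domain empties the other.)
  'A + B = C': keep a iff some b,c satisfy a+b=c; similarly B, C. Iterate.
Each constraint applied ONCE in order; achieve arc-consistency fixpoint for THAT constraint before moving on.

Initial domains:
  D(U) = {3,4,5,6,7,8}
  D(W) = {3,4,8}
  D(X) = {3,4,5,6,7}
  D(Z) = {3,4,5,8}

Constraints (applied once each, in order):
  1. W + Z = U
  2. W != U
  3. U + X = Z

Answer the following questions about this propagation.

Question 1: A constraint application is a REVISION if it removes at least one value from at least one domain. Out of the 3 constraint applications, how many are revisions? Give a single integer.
Answer: 2

Derivation:
Constraint 1 (W + Z = U) on D(W)={3,4,8} D(Z)={3,4,5,8} D(U)={3,4,5,6,7,8}: W {3,4,8}->{3,4}; Z {3,4,5,8}->{3,4,5}; U {3,4,5,6,7,8}->{6,7,8} => REVISION
Constraint 2 (W != U) on D(W)={3,4} D(U)={6,7,8}: no change => not a revision
Constraint 3 (U + X = Z) on D(U)={6,7,8} D(X)={3,4,5,6,7} D(Z)={3,4,5}: U {6,7,8}->{}; X {3,4,5,6,7}->{}; Z {3,4,5}->{} => REVISION
Total revisions = 2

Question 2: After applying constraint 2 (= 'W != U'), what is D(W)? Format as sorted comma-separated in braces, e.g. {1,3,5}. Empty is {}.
Answer: {3,4}

Derivation:
Constraint 1 (W + Z = U) on D(W)={3,4,8} D(Z)={3,4,5,8} D(U)={3,4,5,6,7,8}: W {3,4,8}->{3,4}; Z {3,4,5,8}->{3,4,5}; U {3,4,5,6,7,8}->{6,7,8}
Constraint 2 (W != U) on D(W)={3,4} D(U)={6,7,8}: no change
So after constraint 2: D(W) = {3,4}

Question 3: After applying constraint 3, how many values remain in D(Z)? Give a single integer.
Constraint 1 (W + Z = U) on D(W)={3,4,8} D(Z)={3,4,5,8} D(U)={3,4,5,6,7,8}: W {3,4,8}->{3,4}; Z {3,4,5,8}->{3,4,5}; U {3,4,5,6,7,8}->{6,7,8}
Constraint 2 (W != U) on D(W)={3,4} D(U)={6,7,8}: no change
Constraint 3 (U + X = Z) on D(U)={6,7,8} D(X)={3,4,5,6,7} D(Z)={3,4,5}: U {6,7,8}->{}; X {3,4,5,6,7}->{}; Z {3,4,5}->{}
So after constraint 3: D(Z)={}, size = 0

Answer: 0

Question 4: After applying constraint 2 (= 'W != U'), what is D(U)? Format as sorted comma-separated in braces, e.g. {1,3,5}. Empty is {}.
Constraint 1 (W + Z = U) on D(W)={3,4,8} D(Z)={3,4,5,8} D(U)={3,4,5,6,7,8}: W {3,4,8}->{3,4}; Z {3,4,5,8}->{3,4,5}; U {3,4,5,6,7,8}->{6,7,8}
Constraint 2 (W != U) on D(W)={3,4} D(U)={6,7,8}: no change
So after constraint 2: D(U) = {6,7,8}

Answer: {6,7,8}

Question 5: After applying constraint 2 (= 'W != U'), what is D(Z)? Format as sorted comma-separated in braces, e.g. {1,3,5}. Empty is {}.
Constraint 1 (W + Z = U) on D(W)={3,4,8} D(Z)={3,4,5,8} D(U)={3,4,5,6,7,8}: W {3,4,8}->{3,4}; Z {3,4,5,8}->{3,4,5}; U {3,4,5,6,7,8}->{6,7,8}
Constraint 2 (W != U) on D(W)={3,4} D(U)={6,7,8}: no change
So after constraint 2: D(Z) = {3,4,5}

Answer: {3,4,5}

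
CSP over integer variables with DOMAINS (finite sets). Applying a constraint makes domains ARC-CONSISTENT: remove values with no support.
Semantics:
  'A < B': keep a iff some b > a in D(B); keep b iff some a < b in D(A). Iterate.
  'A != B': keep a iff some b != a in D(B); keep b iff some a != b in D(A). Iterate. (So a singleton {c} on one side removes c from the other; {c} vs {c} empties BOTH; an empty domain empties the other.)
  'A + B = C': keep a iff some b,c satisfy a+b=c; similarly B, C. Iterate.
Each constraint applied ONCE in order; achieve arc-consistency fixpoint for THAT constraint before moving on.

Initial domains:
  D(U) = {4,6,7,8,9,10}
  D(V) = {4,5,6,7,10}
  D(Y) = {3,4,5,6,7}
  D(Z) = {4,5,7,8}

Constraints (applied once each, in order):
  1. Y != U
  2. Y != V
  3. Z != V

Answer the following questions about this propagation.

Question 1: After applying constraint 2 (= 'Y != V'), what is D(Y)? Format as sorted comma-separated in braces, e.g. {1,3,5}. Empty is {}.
Answer: {3,4,5,6,7}

Derivation:
Constraint 1 (Y != U) on D(Y)={3,4,5,6,7} D(U)={4,6,7,8,9,10}: no change
Constraint 2 (Y != V) on D(Y)={3,4,5,6,7} D(V)={4,5,6,7,10}: no change
So after constraint 2: D(Y) = {3,4,5,6,7}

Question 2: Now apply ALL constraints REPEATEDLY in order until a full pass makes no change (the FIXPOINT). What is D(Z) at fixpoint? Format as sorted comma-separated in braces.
Answer: {4,5,7,8}

Derivation:
pass 0 (initial): D(Z)={4,5,7,8}
pass 1: no change
Fixpoint after 1 passes: D(Z) = {4,5,7,8}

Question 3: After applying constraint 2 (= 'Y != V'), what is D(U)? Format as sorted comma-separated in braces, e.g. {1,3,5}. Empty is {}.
Constraint 1 (Y != U) on D(Y)={3,4,5,6,7} D(U)={4,6,7,8,9,10}: no change
Constraint 2 (Y != V) on D(Y)={3,4,5,6,7} D(V)={4,5,6,7,10}: no change
So after constraint 2: D(U) = {4,6,7,8,9,10}

Answer: {4,6,7,8,9,10}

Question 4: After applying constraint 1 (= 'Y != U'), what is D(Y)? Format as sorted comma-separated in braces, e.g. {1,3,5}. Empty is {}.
Constraint 1 (Y != U) on D(Y)={3,4,5,6,7} D(U)={4,6,7,8,9,10}: no change
So after constraint 1: D(Y) = {3,4,5,6,7}

Answer: {3,4,5,6,7}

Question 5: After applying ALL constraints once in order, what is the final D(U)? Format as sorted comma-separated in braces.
Answer: {4,6,7,8,9,10}

Derivation:
Constraint 1 (Y != U) on D(Y)={3,4,5,6,7} D(U)={4,6,7,8,9,10}: no change
Constraint 2 (Y != V) on D(Y)={3,4,5,6,7} D(V)={4,5,6,7,10}: no change
Constraint 3 (Z != V) on D(Z)={4,5,7,8} D(V)={4,5,6,7,10}: no change
So after all 3 constraints: D(U) = {4,6,7,8,9,10}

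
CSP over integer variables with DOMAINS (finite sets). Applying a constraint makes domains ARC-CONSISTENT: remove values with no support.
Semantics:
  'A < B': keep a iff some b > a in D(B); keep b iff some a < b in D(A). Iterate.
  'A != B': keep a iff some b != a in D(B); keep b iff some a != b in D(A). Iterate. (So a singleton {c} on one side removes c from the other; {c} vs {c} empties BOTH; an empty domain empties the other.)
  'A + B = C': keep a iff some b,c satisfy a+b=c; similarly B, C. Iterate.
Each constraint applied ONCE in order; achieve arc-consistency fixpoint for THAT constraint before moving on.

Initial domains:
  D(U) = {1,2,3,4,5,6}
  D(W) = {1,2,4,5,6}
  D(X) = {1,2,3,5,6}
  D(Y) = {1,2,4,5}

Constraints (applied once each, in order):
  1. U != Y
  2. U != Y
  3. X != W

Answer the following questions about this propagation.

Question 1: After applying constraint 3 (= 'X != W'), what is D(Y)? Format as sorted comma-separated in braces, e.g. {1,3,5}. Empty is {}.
Constraint 1 (U != Y) on D(U)={1,2,3,4,5,6} D(Y)={1,2,4,5}: no change
Constraint 2 (U != Y) on D(U)={1,2,3,4,5,6} D(Y)={1,2,4,5}: no change
Constraint 3 (X != W) on D(X)={1,2,3,5,6} D(W)={1,2,4,5,6}: no change
So after constraint 3: D(Y) = {1,2,4,5}

Answer: {1,2,4,5}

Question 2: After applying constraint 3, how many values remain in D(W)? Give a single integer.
Answer: 5

Derivation:
Constraint 1 (U != Y) on D(U)={1,2,3,4,5,6} D(Y)={1,2,4,5}: no change
Constraint 2 (U != Y) on D(U)={1,2,3,4,5,6} D(Y)={1,2,4,5}: no change
Constraint 3 (X != W) on D(X)={1,2,3,5,6} D(W)={1,2,4,5,6}: no change
So after constraint 3: D(W)={1,2,4,5,6}, size = 5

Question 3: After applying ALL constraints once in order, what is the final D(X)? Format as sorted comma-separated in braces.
Answer: {1,2,3,5,6}

Derivation:
Constraint 1 (U != Y) on D(U)={1,2,3,4,5,6} D(Y)={1,2,4,5}: no change
Constraint 2 (U != Y) on D(U)={1,2,3,4,5,6} D(Y)={1,2,4,5}: no change
Constraint 3 (X != W) on D(X)={1,2,3,5,6} D(W)={1,2,4,5,6}: no change
So after all 3 constraints: D(X) = {1,2,3,5,6}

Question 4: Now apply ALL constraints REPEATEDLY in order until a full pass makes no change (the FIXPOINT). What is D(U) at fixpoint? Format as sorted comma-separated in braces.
pass 0 (initial): D(U)={1,2,3,4,5,6}
pass 1: no change
Fixpoint after 1 passes: D(U) = {1,2,3,4,5,6}

Answer: {1,2,3,4,5,6}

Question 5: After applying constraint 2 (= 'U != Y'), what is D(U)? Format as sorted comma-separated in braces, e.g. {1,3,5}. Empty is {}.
Answer: {1,2,3,4,5,6}

Derivation:
Constraint 1 (U != Y) on D(U)={1,2,3,4,5,6} D(Y)={1,2,4,5}: no change
Constraint 2 (U != Y) on D(U)={1,2,3,4,5,6} D(Y)={1,2,4,5}: no change
So after constraint 2: D(U) = {1,2,3,4,5,6}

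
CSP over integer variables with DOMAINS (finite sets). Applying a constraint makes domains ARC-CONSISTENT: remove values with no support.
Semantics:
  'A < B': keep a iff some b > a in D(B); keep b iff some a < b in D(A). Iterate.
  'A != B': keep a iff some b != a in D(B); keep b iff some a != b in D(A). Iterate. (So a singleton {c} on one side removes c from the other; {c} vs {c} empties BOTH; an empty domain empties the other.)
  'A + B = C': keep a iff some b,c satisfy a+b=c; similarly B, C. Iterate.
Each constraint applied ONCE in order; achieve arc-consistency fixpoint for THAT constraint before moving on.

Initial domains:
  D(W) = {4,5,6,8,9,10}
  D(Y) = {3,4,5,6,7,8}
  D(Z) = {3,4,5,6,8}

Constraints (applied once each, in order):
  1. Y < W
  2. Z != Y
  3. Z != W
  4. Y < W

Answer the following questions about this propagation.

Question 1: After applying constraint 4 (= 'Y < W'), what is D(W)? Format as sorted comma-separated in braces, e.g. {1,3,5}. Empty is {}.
Constraint 1 (Y < W) on D(Y)={3,4,5,6,7,8} D(W)={4,5,6,8,9,10}: no change
Constraint 2 (Z != Y) on D(Z)={3,4,5,6,8} D(Y)={3,4,5,6,7,8}: no change
Constraint 3 (Z != W) on D(Z)={3,4,5,6,8} D(W)={4,5,6,8,9,10}: no change
Constraint 4 (Y < W) on D(Y)={3,4,5,6,7,8} D(W)={4,5,6,8,9,10}: no change
So after constraint 4: D(W) = {4,5,6,8,9,10}

Answer: {4,5,6,8,9,10}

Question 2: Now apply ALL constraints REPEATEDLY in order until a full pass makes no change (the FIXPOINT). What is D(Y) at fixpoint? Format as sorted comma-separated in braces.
Answer: {3,4,5,6,7,8}

Derivation:
pass 0 (initial): D(Y)={3,4,5,6,7,8}
pass 1: no change
Fixpoint after 1 passes: D(Y) = {3,4,5,6,7,8}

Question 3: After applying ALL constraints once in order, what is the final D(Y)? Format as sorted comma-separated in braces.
Constraint 1 (Y < W) on D(Y)={3,4,5,6,7,8} D(W)={4,5,6,8,9,10}: no change
Constraint 2 (Z != Y) on D(Z)={3,4,5,6,8} D(Y)={3,4,5,6,7,8}: no change
Constraint 3 (Z != W) on D(Z)={3,4,5,6,8} D(W)={4,5,6,8,9,10}: no change
Constraint 4 (Y < W) on D(Y)={3,4,5,6,7,8} D(W)={4,5,6,8,9,10}: no change
So after all 4 constraints: D(Y) = {3,4,5,6,7,8}

Answer: {3,4,5,6,7,8}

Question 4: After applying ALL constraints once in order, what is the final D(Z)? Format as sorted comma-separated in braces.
Answer: {3,4,5,6,8}

Derivation:
Constraint 1 (Y < W) on D(Y)={3,4,5,6,7,8} D(W)={4,5,6,8,9,10}: no change
Constraint 2 (Z != Y) on D(Z)={3,4,5,6,8} D(Y)={3,4,5,6,7,8}: no change
Constraint 3 (Z != W) on D(Z)={3,4,5,6,8} D(W)={4,5,6,8,9,10}: no change
Constraint 4 (Y < W) on D(Y)={3,4,5,6,7,8} D(W)={4,5,6,8,9,10}: no change
So after all 4 constraints: D(Z) = {3,4,5,6,8}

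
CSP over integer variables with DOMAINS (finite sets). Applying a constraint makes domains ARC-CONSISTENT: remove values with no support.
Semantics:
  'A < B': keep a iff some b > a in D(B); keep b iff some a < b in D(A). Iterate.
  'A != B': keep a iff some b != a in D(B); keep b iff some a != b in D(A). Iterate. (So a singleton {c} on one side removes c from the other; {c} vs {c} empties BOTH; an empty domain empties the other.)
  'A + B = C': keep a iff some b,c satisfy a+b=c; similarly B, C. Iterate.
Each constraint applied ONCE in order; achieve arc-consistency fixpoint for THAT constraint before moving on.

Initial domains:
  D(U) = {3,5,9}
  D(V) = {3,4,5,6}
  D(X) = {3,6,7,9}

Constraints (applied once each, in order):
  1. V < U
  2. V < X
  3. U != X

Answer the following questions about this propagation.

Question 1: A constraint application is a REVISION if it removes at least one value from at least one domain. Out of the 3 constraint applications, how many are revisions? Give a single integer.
Answer: 2

Derivation:
Constraint 1 (V < U) on D(V)={3,4,5,6} D(U)={3,5,9}: U {3,5,9}->{5,9} => REVISION
Constraint 2 (V < X) on D(V)={3,4,5,6} D(X)={3,6,7,9}: X {3,6,7,9}->{6,7,9} => REVISION
Constraint 3 (U != X) on D(U)={5,9} D(X)={6,7,9}: no change => not a revision
Total revisions = 2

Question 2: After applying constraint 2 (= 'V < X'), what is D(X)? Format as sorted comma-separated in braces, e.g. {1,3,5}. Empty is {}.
Answer: {6,7,9}

Derivation:
Constraint 1 (V < U) on D(V)={3,4,5,6} D(U)={3,5,9}: U {3,5,9}->{5,9}
Constraint 2 (V < X) on D(V)={3,4,5,6} D(X)={3,6,7,9}: X {3,6,7,9}->{6,7,9}
So after constraint 2: D(X) = {6,7,9}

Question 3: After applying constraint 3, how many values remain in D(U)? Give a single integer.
Constraint 1 (V < U) on D(V)={3,4,5,6} D(U)={3,5,9}: U {3,5,9}->{5,9}
Constraint 2 (V < X) on D(V)={3,4,5,6} D(X)={3,6,7,9}: X {3,6,7,9}->{6,7,9}
Constraint 3 (U != X) on D(U)={5,9} D(X)={6,7,9}: no change
So after constraint 3: D(U)={5,9}, size = 2

Answer: 2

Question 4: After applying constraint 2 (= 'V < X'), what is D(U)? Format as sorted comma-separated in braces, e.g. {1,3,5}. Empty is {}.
Constraint 1 (V < U) on D(V)={3,4,5,6} D(U)={3,5,9}: U {3,5,9}->{5,9}
Constraint 2 (V < X) on D(V)={3,4,5,6} D(X)={3,6,7,9}: X {3,6,7,9}->{6,7,9}
So after constraint 2: D(U) = {5,9}

Answer: {5,9}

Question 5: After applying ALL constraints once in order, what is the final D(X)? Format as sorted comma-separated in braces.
Constraint 1 (V < U) on D(V)={3,4,5,6} D(U)={3,5,9}: U {3,5,9}->{5,9}
Constraint 2 (V < X) on D(V)={3,4,5,6} D(X)={3,6,7,9}: X {3,6,7,9}->{6,7,9}
Constraint 3 (U != X) on D(U)={5,9} D(X)={6,7,9}: no change
So after all 3 constraints: D(X) = {6,7,9}

Answer: {6,7,9}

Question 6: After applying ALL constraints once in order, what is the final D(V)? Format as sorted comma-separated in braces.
Answer: {3,4,5,6}

Derivation:
Constraint 1 (V < U) on D(V)={3,4,5,6} D(U)={3,5,9}: U {3,5,9}->{5,9}
Constraint 2 (V < X) on D(V)={3,4,5,6} D(X)={3,6,7,9}: X {3,6,7,9}->{6,7,9}
Constraint 3 (U != X) on D(U)={5,9} D(X)={6,7,9}: no change
So after all 3 constraints: D(V) = {3,4,5,6}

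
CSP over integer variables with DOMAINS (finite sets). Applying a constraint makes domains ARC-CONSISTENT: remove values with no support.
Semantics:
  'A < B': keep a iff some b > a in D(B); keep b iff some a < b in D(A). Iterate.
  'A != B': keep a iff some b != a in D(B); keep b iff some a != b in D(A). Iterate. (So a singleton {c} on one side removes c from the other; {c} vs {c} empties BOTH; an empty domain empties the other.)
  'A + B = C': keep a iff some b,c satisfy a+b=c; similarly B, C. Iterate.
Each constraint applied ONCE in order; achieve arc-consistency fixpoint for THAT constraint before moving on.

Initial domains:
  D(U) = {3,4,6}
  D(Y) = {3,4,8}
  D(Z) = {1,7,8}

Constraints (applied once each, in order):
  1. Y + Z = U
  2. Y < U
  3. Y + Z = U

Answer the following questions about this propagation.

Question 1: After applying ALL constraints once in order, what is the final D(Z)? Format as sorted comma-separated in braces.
Answer: {1}

Derivation:
Constraint 1 (Y + Z = U) on D(Y)={3,4,8} D(Z)={1,7,8} D(U)={3,4,6}: Y {3,4,8}->{3}; Z {1,7,8}->{1}; U {3,4,6}->{4}
Constraint 2 (Y < U) on D(Y)={3} D(U)={4}: no change
Constraint 3 (Y + Z = U) on D(Y)={3} D(Z)={1} D(U)={4}: no change
So after all 3 constraints: D(Z) = {1}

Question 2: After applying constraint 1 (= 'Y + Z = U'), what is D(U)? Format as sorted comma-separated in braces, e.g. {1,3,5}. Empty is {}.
Answer: {4}

Derivation:
Constraint 1 (Y + Z = U) on D(Y)={3,4,8} D(Z)={1,7,8} D(U)={3,4,6}: Y {3,4,8}->{3}; Z {1,7,8}->{1}; U {3,4,6}->{4}
So after constraint 1: D(U) = {4}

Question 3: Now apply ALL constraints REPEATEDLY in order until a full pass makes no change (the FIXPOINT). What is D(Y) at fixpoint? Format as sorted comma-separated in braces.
Answer: {3}

Derivation:
pass 0 (initial): D(Y)={3,4,8}
pass 1: U {3,4,6}->{4}; Y {3,4,8}->{3}; Z {1,7,8}->{1}
pass 2: no change
Fixpoint after 2 passes: D(Y) = {3}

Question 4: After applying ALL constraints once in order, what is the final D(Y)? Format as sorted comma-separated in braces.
Constraint 1 (Y + Z = U) on D(Y)={3,4,8} D(Z)={1,7,8} D(U)={3,4,6}: Y {3,4,8}->{3}; Z {1,7,8}->{1}; U {3,4,6}->{4}
Constraint 2 (Y < U) on D(Y)={3} D(U)={4}: no change
Constraint 3 (Y + Z = U) on D(Y)={3} D(Z)={1} D(U)={4}: no change
So after all 3 constraints: D(Y) = {3}

Answer: {3}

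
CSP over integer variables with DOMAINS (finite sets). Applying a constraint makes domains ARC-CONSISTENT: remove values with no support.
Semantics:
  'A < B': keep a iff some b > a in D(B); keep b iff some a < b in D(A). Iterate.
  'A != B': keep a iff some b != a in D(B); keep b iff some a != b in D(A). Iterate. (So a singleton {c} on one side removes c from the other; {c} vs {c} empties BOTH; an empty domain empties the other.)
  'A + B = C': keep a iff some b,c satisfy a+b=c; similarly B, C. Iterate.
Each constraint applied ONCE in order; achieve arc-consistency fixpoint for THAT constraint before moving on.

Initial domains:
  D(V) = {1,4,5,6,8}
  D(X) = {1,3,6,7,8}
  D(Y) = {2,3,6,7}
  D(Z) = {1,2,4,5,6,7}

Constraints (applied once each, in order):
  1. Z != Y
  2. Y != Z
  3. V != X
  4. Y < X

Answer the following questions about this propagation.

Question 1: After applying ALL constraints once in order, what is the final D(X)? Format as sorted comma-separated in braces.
Constraint 1 (Z != Y) on D(Z)={1,2,4,5,6,7} D(Y)={2,3,6,7}: no change
Constraint 2 (Y != Z) on D(Y)={2,3,6,7} D(Z)={1,2,4,5,6,7}: no change
Constraint 3 (V != X) on D(V)={1,4,5,6,8} D(X)={1,3,6,7,8}: no change
Constraint 4 (Y < X) on D(Y)={2,3,6,7} D(X)={1,3,6,7,8}: X {1,3,6,7,8}->{3,6,7,8}
So after all 4 constraints: D(X) = {3,6,7,8}

Answer: {3,6,7,8}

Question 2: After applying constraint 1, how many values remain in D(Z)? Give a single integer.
Constraint 1 (Z != Y) on D(Z)={1,2,4,5,6,7} D(Y)={2,3,6,7}: no change
So after constraint 1: D(Z)={1,2,4,5,6,7}, size = 6

Answer: 6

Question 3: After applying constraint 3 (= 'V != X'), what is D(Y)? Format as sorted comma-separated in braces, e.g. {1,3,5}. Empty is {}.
Constraint 1 (Z != Y) on D(Z)={1,2,4,5,6,7} D(Y)={2,3,6,7}: no change
Constraint 2 (Y != Z) on D(Y)={2,3,6,7} D(Z)={1,2,4,5,6,7}: no change
Constraint 3 (V != X) on D(V)={1,4,5,6,8} D(X)={1,3,6,7,8}: no change
So after constraint 3: D(Y) = {2,3,6,7}

Answer: {2,3,6,7}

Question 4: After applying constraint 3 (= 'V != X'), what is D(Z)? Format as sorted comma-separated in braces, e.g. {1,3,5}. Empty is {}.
Answer: {1,2,4,5,6,7}

Derivation:
Constraint 1 (Z != Y) on D(Z)={1,2,4,5,6,7} D(Y)={2,3,6,7}: no change
Constraint 2 (Y != Z) on D(Y)={2,3,6,7} D(Z)={1,2,4,5,6,7}: no change
Constraint 3 (V != X) on D(V)={1,4,5,6,8} D(X)={1,3,6,7,8}: no change
So after constraint 3: D(Z) = {1,2,4,5,6,7}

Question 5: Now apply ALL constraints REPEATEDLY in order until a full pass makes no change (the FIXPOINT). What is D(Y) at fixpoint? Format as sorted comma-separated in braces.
Answer: {2,3,6,7}

Derivation:
pass 0 (initial): D(Y)={2,3,6,7}
pass 1: X {1,3,6,7,8}->{3,6,7,8}
pass 2: no change
Fixpoint after 2 passes: D(Y) = {2,3,6,7}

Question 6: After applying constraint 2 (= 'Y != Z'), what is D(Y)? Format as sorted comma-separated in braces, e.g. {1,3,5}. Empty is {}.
Answer: {2,3,6,7}

Derivation:
Constraint 1 (Z != Y) on D(Z)={1,2,4,5,6,7} D(Y)={2,3,6,7}: no change
Constraint 2 (Y != Z) on D(Y)={2,3,6,7} D(Z)={1,2,4,5,6,7}: no change
So after constraint 2: D(Y) = {2,3,6,7}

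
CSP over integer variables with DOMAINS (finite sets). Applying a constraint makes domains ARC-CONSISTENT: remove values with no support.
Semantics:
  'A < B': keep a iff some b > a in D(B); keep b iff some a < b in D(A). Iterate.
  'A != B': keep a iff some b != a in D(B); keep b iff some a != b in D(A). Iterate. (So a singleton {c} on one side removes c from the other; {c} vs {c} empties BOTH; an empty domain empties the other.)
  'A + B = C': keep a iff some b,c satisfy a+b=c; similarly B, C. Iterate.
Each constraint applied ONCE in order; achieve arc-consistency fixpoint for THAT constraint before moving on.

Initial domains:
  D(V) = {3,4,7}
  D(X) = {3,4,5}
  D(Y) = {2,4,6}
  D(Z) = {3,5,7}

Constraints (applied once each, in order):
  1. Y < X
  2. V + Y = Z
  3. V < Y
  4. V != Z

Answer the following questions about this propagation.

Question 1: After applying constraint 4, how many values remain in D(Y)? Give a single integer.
Answer: 1

Derivation:
Constraint 1 (Y < X) on D(Y)={2,4,6} D(X)={3,4,5}: Y {2,4,6}->{2,4}
Constraint 2 (V + Y = Z) on D(V)={3,4,7} D(Y)={2,4} D(Z)={3,5,7}: V {3,4,7}->{3}; Z {3,5,7}->{5,7}
Constraint 3 (V < Y) on D(V)={3} D(Y)={2,4}: Y {2,4}->{4}
Constraint 4 (V != Z) on D(V)={3} D(Z)={5,7}: no change
So after constraint 4: D(Y)={4}, size = 1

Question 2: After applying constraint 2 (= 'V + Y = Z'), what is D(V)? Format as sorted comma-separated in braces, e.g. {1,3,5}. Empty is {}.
Answer: {3}

Derivation:
Constraint 1 (Y < X) on D(Y)={2,4,6} D(X)={3,4,5}: Y {2,4,6}->{2,4}
Constraint 2 (V + Y = Z) on D(V)={3,4,7} D(Y)={2,4} D(Z)={3,5,7}: V {3,4,7}->{3}; Z {3,5,7}->{5,7}
So after constraint 2: D(V) = {3}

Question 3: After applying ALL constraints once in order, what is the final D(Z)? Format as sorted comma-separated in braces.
Constraint 1 (Y < X) on D(Y)={2,4,6} D(X)={3,4,5}: Y {2,4,6}->{2,4}
Constraint 2 (V + Y = Z) on D(V)={3,4,7} D(Y)={2,4} D(Z)={3,5,7}: V {3,4,7}->{3}; Z {3,5,7}->{5,7}
Constraint 3 (V < Y) on D(V)={3} D(Y)={2,4}: Y {2,4}->{4}
Constraint 4 (V != Z) on D(V)={3} D(Z)={5,7}: no change
So after all 4 constraints: D(Z) = {5,7}

Answer: {5,7}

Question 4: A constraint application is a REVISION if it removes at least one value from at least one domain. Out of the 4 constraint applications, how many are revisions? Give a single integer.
Answer: 3

Derivation:
Constraint 1 (Y < X) on D(Y)={2,4,6} D(X)={3,4,5}: Y {2,4,6}->{2,4} => REVISION
Constraint 2 (V + Y = Z) on D(V)={3,4,7} D(Y)={2,4} D(Z)={3,5,7}: V {3,4,7}->{3}; Z {3,5,7}->{5,7} => REVISION
Constraint 3 (V < Y) on D(V)={3} D(Y)={2,4}: Y {2,4}->{4} => REVISION
Constraint 4 (V != Z) on D(V)={3} D(Z)={5,7}: no change => not a revision
Total revisions = 3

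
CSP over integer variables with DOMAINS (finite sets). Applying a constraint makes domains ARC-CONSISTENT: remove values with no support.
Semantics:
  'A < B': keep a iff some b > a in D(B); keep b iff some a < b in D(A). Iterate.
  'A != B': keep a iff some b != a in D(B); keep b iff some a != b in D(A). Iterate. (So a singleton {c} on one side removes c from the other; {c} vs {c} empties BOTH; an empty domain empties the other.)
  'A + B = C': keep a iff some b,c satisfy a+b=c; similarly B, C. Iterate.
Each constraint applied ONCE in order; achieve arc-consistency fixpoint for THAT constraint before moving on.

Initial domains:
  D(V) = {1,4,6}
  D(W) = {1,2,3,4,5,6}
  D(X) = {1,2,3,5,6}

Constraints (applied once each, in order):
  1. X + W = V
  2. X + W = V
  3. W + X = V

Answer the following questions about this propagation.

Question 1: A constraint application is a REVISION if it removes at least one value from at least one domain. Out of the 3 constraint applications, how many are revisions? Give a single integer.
Answer: 1

Derivation:
Constraint 1 (X + W = V) on D(X)={1,2,3,5,6} D(W)={1,2,3,4,5,6} D(V)={1,4,6}: X {1,2,3,5,6}->{1,2,3,5}; W {1,2,3,4,5,6}->{1,2,3,4,5}; V {1,4,6}->{4,6} => REVISION
Constraint 2 (X + W = V) on D(X)={1,2,3,5} D(W)={1,2,3,4,5} D(V)={4,6}: no change => not a revision
Constraint 3 (W + X = V) on D(W)={1,2,3,4,5} D(X)={1,2,3,5} D(V)={4,6}: no change => not a revision
Total revisions = 1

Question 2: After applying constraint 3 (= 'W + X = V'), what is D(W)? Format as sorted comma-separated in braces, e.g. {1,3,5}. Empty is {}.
Constraint 1 (X + W = V) on D(X)={1,2,3,5,6} D(W)={1,2,3,4,5,6} D(V)={1,4,6}: X {1,2,3,5,6}->{1,2,3,5}; W {1,2,3,4,5,6}->{1,2,3,4,5}; V {1,4,6}->{4,6}
Constraint 2 (X + W = V) on D(X)={1,2,3,5} D(W)={1,2,3,4,5} D(V)={4,6}: no change
Constraint 3 (W + X = V) on D(W)={1,2,3,4,5} D(X)={1,2,3,5} D(V)={4,6}: no change
So after constraint 3: D(W) = {1,2,3,4,5}

Answer: {1,2,3,4,5}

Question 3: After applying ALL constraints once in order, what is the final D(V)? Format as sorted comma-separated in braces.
Constraint 1 (X + W = V) on D(X)={1,2,3,5,6} D(W)={1,2,3,4,5,6} D(V)={1,4,6}: X {1,2,3,5,6}->{1,2,3,5}; W {1,2,3,4,5,6}->{1,2,3,4,5}; V {1,4,6}->{4,6}
Constraint 2 (X + W = V) on D(X)={1,2,3,5} D(W)={1,2,3,4,5} D(V)={4,6}: no change
Constraint 3 (W + X = V) on D(W)={1,2,3,4,5} D(X)={1,2,3,5} D(V)={4,6}: no change
So after all 3 constraints: D(V) = {4,6}

Answer: {4,6}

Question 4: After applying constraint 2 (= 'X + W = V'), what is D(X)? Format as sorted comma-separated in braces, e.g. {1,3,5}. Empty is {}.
Answer: {1,2,3,5}

Derivation:
Constraint 1 (X + W = V) on D(X)={1,2,3,5,6} D(W)={1,2,3,4,5,6} D(V)={1,4,6}: X {1,2,3,5,6}->{1,2,3,5}; W {1,2,3,4,5,6}->{1,2,3,4,5}; V {1,4,6}->{4,6}
Constraint 2 (X + W = V) on D(X)={1,2,3,5} D(W)={1,2,3,4,5} D(V)={4,6}: no change
So after constraint 2: D(X) = {1,2,3,5}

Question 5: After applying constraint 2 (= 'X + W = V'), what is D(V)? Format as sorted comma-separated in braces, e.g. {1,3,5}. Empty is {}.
Constraint 1 (X + W = V) on D(X)={1,2,3,5,6} D(W)={1,2,3,4,5,6} D(V)={1,4,6}: X {1,2,3,5,6}->{1,2,3,5}; W {1,2,3,4,5,6}->{1,2,3,4,5}; V {1,4,6}->{4,6}
Constraint 2 (X + W = V) on D(X)={1,2,3,5} D(W)={1,2,3,4,5} D(V)={4,6}: no change
So after constraint 2: D(V) = {4,6}

Answer: {4,6}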